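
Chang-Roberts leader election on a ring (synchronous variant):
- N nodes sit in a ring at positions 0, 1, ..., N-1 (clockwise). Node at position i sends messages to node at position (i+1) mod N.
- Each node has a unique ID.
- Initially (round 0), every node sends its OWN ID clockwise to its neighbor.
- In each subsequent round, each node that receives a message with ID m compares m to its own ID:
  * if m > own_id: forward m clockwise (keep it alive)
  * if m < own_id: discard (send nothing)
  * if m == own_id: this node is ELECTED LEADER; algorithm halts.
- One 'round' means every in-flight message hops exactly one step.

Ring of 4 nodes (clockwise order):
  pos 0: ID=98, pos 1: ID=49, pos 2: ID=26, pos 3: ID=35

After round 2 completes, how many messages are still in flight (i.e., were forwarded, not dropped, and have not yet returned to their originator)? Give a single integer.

Round 1: pos1(id49) recv 98: fwd; pos2(id26) recv 49: fwd; pos3(id35) recv 26: drop; pos0(id98) recv 35: drop
Round 2: pos2(id26) recv 98: fwd; pos3(id35) recv 49: fwd
After round 2: 2 messages still in flight

Answer: 2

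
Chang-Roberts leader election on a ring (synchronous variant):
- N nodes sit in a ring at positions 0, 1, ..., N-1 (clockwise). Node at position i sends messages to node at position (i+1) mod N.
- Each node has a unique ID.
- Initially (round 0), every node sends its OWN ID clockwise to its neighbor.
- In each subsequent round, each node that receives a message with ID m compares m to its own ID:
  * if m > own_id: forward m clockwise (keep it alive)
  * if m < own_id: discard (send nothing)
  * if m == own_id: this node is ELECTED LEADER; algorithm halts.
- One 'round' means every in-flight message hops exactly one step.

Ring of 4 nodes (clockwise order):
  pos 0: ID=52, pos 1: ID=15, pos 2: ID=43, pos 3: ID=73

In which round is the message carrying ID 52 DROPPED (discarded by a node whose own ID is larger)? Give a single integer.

Answer: 3

Derivation:
Round 1: pos1(id15) recv 52: fwd; pos2(id43) recv 15: drop; pos3(id73) recv 43: drop; pos0(id52) recv 73: fwd
Round 2: pos2(id43) recv 52: fwd; pos1(id15) recv 73: fwd
Round 3: pos3(id73) recv 52: drop; pos2(id43) recv 73: fwd
Round 4: pos3(id73) recv 73: ELECTED
Message ID 52 originates at pos 0; dropped at pos 3 in round 3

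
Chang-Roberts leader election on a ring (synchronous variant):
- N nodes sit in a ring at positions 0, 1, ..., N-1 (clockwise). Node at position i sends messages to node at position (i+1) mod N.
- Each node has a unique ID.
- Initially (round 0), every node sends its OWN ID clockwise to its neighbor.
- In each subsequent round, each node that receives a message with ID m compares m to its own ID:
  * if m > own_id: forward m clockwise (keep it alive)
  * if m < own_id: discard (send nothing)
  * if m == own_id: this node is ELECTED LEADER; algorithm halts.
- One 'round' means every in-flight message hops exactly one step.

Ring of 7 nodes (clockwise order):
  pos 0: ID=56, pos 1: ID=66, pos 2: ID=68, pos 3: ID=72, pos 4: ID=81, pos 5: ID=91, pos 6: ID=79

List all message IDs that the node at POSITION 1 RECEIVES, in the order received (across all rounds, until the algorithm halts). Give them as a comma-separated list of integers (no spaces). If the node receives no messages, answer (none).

Round 1: pos1(id66) recv 56: drop; pos2(id68) recv 66: drop; pos3(id72) recv 68: drop; pos4(id81) recv 72: drop; pos5(id91) recv 81: drop; pos6(id79) recv 91: fwd; pos0(id56) recv 79: fwd
Round 2: pos0(id56) recv 91: fwd; pos1(id66) recv 79: fwd
Round 3: pos1(id66) recv 91: fwd; pos2(id68) recv 79: fwd
Round 4: pos2(id68) recv 91: fwd; pos3(id72) recv 79: fwd
Round 5: pos3(id72) recv 91: fwd; pos4(id81) recv 79: drop
Round 6: pos4(id81) recv 91: fwd
Round 7: pos5(id91) recv 91: ELECTED

Answer: 56,79,91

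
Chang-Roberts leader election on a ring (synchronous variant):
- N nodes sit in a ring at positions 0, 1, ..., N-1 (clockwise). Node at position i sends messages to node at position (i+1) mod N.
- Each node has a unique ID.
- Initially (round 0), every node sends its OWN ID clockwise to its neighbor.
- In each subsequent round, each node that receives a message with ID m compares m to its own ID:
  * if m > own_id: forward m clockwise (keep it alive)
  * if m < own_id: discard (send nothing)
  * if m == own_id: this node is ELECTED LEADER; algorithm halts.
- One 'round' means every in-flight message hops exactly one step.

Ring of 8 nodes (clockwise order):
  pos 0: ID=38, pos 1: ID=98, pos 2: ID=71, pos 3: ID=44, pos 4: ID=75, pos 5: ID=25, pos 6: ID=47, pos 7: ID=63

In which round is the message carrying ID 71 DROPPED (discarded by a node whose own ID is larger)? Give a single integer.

Round 1: pos1(id98) recv 38: drop; pos2(id71) recv 98: fwd; pos3(id44) recv 71: fwd; pos4(id75) recv 44: drop; pos5(id25) recv 75: fwd; pos6(id47) recv 25: drop; pos7(id63) recv 47: drop; pos0(id38) recv 63: fwd
Round 2: pos3(id44) recv 98: fwd; pos4(id75) recv 71: drop; pos6(id47) recv 75: fwd; pos1(id98) recv 63: drop
Round 3: pos4(id75) recv 98: fwd; pos7(id63) recv 75: fwd
Round 4: pos5(id25) recv 98: fwd; pos0(id38) recv 75: fwd
Round 5: pos6(id47) recv 98: fwd; pos1(id98) recv 75: drop
Round 6: pos7(id63) recv 98: fwd
Round 7: pos0(id38) recv 98: fwd
Round 8: pos1(id98) recv 98: ELECTED
Message ID 71 originates at pos 2; dropped at pos 4 in round 2

Answer: 2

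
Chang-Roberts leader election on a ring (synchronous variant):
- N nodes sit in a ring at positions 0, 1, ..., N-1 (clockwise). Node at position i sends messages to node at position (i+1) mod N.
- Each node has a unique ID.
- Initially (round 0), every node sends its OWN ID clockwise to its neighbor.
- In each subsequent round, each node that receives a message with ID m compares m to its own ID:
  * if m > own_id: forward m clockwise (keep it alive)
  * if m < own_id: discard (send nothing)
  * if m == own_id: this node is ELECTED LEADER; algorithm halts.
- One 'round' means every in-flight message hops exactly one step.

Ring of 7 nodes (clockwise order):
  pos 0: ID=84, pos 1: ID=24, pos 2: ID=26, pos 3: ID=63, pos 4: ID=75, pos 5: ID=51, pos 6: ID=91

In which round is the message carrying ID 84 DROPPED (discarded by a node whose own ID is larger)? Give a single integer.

Round 1: pos1(id24) recv 84: fwd; pos2(id26) recv 24: drop; pos3(id63) recv 26: drop; pos4(id75) recv 63: drop; pos5(id51) recv 75: fwd; pos6(id91) recv 51: drop; pos0(id84) recv 91: fwd
Round 2: pos2(id26) recv 84: fwd; pos6(id91) recv 75: drop; pos1(id24) recv 91: fwd
Round 3: pos3(id63) recv 84: fwd; pos2(id26) recv 91: fwd
Round 4: pos4(id75) recv 84: fwd; pos3(id63) recv 91: fwd
Round 5: pos5(id51) recv 84: fwd; pos4(id75) recv 91: fwd
Round 6: pos6(id91) recv 84: drop; pos5(id51) recv 91: fwd
Round 7: pos6(id91) recv 91: ELECTED
Message ID 84 originates at pos 0; dropped at pos 6 in round 6

Answer: 6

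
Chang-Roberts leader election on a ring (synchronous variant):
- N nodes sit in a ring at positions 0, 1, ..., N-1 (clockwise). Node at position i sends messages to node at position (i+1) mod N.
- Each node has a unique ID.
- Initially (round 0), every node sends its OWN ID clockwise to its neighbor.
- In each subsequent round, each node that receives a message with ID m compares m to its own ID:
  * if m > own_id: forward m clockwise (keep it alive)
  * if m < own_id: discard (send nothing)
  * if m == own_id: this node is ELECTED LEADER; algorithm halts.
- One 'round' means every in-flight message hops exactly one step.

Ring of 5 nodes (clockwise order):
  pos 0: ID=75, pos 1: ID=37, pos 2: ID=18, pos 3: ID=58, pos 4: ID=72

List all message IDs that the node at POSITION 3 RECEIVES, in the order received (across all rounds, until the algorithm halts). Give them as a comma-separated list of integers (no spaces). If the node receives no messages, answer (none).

Answer: 18,37,75

Derivation:
Round 1: pos1(id37) recv 75: fwd; pos2(id18) recv 37: fwd; pos3(id58) recv 18: drop; pos4(id72) recv 58: drop; pos0(id75) recv 72: drop
Round 2: pos2(id18) recv 75: fwd; pos3(id58) recv 37: drop
Round 3: pos3(id58) recv 75: fwd
Round 4: pos4(id72) recv 75: fwd
Round 5: pos0(id75) recv 75: ELECTED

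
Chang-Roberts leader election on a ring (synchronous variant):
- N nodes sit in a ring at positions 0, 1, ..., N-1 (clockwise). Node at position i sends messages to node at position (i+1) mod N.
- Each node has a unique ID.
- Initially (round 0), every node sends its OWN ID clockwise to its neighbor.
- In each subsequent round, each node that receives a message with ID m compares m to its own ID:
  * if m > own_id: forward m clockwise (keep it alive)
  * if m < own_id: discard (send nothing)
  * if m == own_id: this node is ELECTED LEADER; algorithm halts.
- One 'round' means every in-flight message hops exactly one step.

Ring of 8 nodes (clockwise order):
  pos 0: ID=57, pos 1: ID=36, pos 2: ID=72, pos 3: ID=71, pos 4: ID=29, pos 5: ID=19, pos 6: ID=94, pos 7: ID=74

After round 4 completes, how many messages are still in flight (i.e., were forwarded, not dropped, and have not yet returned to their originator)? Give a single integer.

Round 1: pos1(id36) recv 57: fwd; pos2(id72) recv 36: drop; pos3(id71) recv 72: fwd; pos4(id29) recv 71: fwd; pos5(id19) recv 29: fwd; pos6(id94) recv 19: drop; pos7(id74) recv 94: fwd; pos0(id57) recv 74: fwd
Round 2: pos2(id72) recv 57: drop; pos4(id29) recv 72: fwd; pos5(id19) recv 71: fwd; pos6(id94) recv 29: drop; pos0(id57) recv 94: fwd; pos1(id36) recv 74: fwd
Round 3: pos5(id19) recv 72: fwd; pos6(id94) recv 71: drop; pos1(id36) recv 94: fwd; pos2(id72) recv 74: fwd
Round 4: pos6(id94) recv 72: drop; pos2(id72) recv 94: fwd; pos3(id71) recv 74: fwd
After round 4: 2 messages still in flight

Answer: 2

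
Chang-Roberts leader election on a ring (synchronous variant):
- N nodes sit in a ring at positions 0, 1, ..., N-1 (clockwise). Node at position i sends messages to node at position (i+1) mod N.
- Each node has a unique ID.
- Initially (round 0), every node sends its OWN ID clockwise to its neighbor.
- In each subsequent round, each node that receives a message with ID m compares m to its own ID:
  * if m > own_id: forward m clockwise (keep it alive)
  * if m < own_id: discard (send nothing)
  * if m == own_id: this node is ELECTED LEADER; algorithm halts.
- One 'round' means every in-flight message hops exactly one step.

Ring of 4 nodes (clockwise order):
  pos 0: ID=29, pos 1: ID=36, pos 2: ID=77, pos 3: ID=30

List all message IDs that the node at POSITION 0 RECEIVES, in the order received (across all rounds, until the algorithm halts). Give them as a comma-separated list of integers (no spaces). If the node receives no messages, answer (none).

Answer: 30,77

Derivation:
Round 1: pos1(id36) recv 29: drop; pos2(id77) recv 36: drop; pos3(id30) recv 77: fwd; pos0(id29) recv 30: fwd
Round 2: pos0(id29) recv 77: fwd; pos1(id36) recv 30: drop
Round 3: pos1(id36) recv 77: fwd
Round 4: pos2(id77) recv 77: ELECTED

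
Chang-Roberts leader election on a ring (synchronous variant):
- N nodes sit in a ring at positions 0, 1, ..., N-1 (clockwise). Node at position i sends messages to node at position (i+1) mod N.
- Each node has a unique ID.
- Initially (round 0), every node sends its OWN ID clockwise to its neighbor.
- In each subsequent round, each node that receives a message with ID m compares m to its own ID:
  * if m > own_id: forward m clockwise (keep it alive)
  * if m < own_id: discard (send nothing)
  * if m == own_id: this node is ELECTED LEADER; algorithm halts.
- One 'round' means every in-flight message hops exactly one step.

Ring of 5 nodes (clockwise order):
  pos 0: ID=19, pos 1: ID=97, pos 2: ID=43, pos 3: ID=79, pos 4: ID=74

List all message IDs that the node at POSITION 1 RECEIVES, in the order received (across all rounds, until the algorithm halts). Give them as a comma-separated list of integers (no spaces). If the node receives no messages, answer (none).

Answer: 19,74,79,97

Derivation:
Round 1: pos1(id97) recv 19: drop; pos2(id43) recv 97: fwd; pos3(id79) recv 43: drop; pos4(id74) recv 79: fwd; pos0(id19) recv 74: fwd
Round 2: pos3(id79) recv 97: fwd; pos0(id19) recv 79: fwd; pos1(id97) recv 74: drop
Round 3: pos4(id74) recv 97: fwd; pos1(id97) recv 79: drop
Round 4: pos0(id19) recv 97: fwd
Round 5: pos1(id97) recv 97: ELECTED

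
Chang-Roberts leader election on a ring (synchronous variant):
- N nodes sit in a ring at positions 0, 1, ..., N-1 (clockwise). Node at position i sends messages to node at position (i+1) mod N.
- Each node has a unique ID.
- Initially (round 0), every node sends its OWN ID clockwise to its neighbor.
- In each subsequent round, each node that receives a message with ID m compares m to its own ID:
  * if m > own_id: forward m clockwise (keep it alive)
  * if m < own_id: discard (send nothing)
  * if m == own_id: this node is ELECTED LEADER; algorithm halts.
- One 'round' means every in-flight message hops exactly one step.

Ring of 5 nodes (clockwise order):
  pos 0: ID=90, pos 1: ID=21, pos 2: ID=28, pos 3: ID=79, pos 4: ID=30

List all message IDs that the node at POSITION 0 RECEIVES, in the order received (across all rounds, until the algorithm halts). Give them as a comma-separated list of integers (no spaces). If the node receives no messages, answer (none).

Answer: 30,79,90

Derivation:
Round 1: pos1(id21) recv 90: fwd; pos2(id28) recv 21: drop; pos3(id79) recv 28: drop; pos4(id30) recv 79: fwd; pos0(id90) recv 30: drop
Round 2: pos2(id28) recv 90: fwd; pos0(id90) recv 79: drop
Round 3: pos3(id79) recv 90: fwd
Round 4: pos4(id30) recv 90: fwd
Round 5: pos0(id90) recv 90: ELECTED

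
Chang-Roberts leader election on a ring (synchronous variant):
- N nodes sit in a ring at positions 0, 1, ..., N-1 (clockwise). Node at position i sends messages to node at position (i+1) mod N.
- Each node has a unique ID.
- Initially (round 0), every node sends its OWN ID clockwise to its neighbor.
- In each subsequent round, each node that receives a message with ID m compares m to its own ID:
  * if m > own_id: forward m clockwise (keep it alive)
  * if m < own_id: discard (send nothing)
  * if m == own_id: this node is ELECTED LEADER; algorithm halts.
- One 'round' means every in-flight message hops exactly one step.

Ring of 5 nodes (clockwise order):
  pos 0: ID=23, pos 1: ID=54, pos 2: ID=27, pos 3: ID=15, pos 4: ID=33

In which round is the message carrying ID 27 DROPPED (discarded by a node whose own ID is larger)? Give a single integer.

Answer: 2

Derivation:
Round 1: pos1(id54) recv 23: drop; pos2(id27) recv 54: fwd; pos3(id15) recv 27: fwd; pos4(id33) recv 15: drop; pos0(id23) recv 33: fwd
Round 2: pos3(id15) recv 54: fwd; pos4(id33) recv 27: drop; pos1(id54) recv 33: drop
Round 3: pos4(id33) recv 54: fwd
Round 4: pos0(id23) recv 54: fwd
Round 5: pos1(id54) recv 54: ELECTED
Message ID 27 originates at pos 2; dropped at pos 4 in round 2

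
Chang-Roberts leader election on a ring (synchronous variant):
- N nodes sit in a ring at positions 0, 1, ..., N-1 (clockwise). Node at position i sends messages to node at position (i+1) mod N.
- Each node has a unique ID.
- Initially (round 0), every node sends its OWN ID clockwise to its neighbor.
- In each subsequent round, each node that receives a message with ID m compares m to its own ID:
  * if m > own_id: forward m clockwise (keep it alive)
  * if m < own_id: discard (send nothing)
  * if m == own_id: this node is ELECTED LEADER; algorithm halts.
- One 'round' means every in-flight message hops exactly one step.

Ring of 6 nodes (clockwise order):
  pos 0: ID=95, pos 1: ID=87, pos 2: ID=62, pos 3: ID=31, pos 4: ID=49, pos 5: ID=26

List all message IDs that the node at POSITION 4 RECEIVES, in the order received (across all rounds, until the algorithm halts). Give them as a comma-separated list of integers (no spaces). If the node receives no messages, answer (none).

Answer: 31,62,87,95

Derivation:
Round 1: pos1(id87) recv 95: fwd; pos2(id62) recv 87: fwd; pos3(id31) recv 62: fwd; pos4(id49) recv 31: drop; pos5(id26) recv 49: fwd; pos0(id95) recv 26: drop
Round 2: pos2(id62) recv 95: fwd; pos3(id31) recv 87: fwd; pos4(id49) recv 62: fwd; pos0(id95) recv 49: drop
Round 3: pos3(id31) recv 95: fwd; pos4(id49) recv 87: fwd; pos5(id26) recv 62: fwd
Round 4: pos4(id49) recv 95: fwd; pos5(id26) recv 87: fwd; pos0(id95) recv 62: drop
Round 5: pos5(id26) recv 95: fwd; pos0(id95) recv 87: drop
Round 6: pos0(id95) recv 95: ELECTED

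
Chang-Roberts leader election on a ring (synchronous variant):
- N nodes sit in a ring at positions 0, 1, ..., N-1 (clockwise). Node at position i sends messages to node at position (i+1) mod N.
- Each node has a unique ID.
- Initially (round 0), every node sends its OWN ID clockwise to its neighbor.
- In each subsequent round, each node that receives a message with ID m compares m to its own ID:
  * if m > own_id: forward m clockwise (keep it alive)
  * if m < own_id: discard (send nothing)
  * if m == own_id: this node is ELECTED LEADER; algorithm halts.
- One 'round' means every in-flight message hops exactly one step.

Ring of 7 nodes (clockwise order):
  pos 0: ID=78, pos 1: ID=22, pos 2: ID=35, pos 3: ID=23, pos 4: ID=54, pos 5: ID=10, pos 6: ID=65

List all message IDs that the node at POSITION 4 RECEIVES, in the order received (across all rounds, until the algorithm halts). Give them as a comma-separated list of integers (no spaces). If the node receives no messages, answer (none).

Answer: 23,35,78

Derivation:
Round 1: pos1(id22) recv 78: fwd; pos2(id35) recv 22: drop; pos3(id23) recv 35: fwd; pos4(id54) recv 23: drop; pos5(id10) recv 54: fwd; pos6(id65) recv 10: drop; pos0(id78) recv 65: drop
Round 2: pos2(id35) recv 78: fwd; pos4(id54) recv 35: drop; pos6(id65) recv 54: drop
Round 3: pos3(id23) recv 78: fwd
Round 4: pos4(id54) recv 78: fwd
Round 5: pos5(id10) recv 78: fwd
Round 6: pos6(id65) recv 78: fwd
Round 7: pos0(id78) recv 78: ELECTED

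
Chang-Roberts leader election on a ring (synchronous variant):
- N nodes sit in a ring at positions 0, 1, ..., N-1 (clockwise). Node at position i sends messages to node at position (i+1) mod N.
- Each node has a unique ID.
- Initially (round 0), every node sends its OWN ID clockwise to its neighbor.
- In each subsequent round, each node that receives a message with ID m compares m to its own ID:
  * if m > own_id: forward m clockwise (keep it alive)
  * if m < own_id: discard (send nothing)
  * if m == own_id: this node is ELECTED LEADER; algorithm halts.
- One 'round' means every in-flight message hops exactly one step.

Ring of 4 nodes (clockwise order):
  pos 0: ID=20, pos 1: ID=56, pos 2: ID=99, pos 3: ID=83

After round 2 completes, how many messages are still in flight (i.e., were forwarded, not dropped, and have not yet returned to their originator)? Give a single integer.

Round 1: pos1(id56) recv 20: drop; pos2(id99) recv 56: drop; pos3(id83) recv 99: fwd; pos0(id20) recv 83: fwd
Round 2: pos0(id20) recv 99: fwd; pos1(id56) recv 83: fwd
After round 2: 2 messages still in flight

Answer: 2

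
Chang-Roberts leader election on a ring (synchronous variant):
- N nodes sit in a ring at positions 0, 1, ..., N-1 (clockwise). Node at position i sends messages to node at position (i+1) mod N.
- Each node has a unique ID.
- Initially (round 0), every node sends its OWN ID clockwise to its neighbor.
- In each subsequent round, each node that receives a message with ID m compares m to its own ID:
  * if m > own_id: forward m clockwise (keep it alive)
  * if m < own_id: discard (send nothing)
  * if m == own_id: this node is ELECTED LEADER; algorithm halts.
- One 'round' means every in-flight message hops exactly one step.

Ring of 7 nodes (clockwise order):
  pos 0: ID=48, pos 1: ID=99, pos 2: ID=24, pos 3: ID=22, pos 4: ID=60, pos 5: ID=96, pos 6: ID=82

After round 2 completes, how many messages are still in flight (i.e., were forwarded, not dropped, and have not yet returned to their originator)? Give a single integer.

Round 1: pos1(id99) recv 48: drop; pos2(id24) recv 99: fwd; pos3(id22) recv 24: fwd; pos4(id60) recv 22: drop; pos5(id96) recv 60: drop; pos6(id82) recv 96: fwd; pos0(id48) recv 82: fwd
Round 2: pos3(id22) recv 99: fwd; pos4(id60) recv 24: drop; pos0(id48) recv 96: fwd; pos1(id99) recv 82: drop
After round 2: 2 messages still in flight

Answer: 2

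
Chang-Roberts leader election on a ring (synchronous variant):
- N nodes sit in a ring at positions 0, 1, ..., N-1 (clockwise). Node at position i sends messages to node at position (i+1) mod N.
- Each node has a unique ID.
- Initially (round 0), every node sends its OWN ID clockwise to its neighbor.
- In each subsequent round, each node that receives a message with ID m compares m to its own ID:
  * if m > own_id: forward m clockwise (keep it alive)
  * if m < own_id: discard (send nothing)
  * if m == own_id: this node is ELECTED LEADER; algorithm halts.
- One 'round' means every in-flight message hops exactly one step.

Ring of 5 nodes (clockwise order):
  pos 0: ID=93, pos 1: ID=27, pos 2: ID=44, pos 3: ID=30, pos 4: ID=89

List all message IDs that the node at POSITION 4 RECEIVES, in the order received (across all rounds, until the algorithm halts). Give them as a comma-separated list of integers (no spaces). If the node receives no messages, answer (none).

Answer: 30,44,93

Derivation:
Round 1: pos1(id27) recv 93: fwd; pos2(id44) recv 27: drop; pos3(id30) recv 44: fwd; pos4(id89) recv 30: drop; pos0(id93) recv 89: drop
Round 2: pos2(id44) recv 93: fwd; pos4(id89) recv 44: drop
Round 3: pos3(id30) recv 93: fwd
Round 4: pos4(id89) recv 93: fwd
Round 5: pos0(id93) recv 93: ELECTED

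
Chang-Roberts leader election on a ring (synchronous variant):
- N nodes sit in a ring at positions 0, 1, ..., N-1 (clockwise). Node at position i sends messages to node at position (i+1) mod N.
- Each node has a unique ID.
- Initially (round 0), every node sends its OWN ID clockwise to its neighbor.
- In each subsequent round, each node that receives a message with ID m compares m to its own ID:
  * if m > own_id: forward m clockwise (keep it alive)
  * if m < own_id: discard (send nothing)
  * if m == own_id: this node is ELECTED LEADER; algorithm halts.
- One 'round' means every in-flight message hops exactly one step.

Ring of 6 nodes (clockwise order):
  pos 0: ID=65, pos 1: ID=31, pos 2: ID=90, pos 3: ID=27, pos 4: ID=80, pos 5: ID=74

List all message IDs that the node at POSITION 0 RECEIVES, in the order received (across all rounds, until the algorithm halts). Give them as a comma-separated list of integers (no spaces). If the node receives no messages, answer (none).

Answer: 74,80,90

Derivation:
Round 1: pos1(id31) recv 65: fwd; pos2(id90) recv 31: drop; pos3(id27) recv 90: fwd; pos4(id80) recv 27: drop; pos5(id74) recv 80: fwd; pos0(id65) recv 74: fwd
Round 2: pos2(id90) recv 65: drop; pos4(id80) recv 90: fwd; pos0(id65) recv 80: fwd; pos1(id31) recv 74: fwd
Round 3: pos5(id74) recv 90: fwd; pos1(id31) recv 80: fwd; pos2(id90) recv 74: drop
Round 4: pos0(id65) recv 90: fwd; pos2(id90) recv 80: drop
Round 5: pos1(id31) recv 90: fwd
Round 6: pos2(id90) recv 90: ELECTED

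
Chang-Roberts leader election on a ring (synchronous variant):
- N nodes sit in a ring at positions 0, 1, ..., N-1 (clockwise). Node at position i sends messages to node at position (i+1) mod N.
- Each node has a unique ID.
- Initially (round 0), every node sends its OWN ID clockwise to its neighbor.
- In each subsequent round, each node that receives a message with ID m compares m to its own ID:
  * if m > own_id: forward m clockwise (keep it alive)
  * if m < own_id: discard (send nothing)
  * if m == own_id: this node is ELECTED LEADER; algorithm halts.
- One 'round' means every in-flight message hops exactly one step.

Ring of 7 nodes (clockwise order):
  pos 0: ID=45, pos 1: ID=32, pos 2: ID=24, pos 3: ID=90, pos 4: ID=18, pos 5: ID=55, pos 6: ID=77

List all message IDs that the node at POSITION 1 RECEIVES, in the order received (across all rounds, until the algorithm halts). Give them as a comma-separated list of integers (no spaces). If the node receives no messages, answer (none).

Round 1: pos1(id32) recv 45: fwd; pos2(id24) recv 32: fwd; pos3(id90) recv 24: drop; pos4(id18) recv 90: fwd; pos5(id55) recv 18: drop; pos6(id77) recv 55: drop; pos0(id45) recv 77: fwd
Round 2: pos2(id24) recv 45: fwd; pos3(id90) recv 32: drop; pos5(id55) recv 90: fwd; pos1(id32) recv 77: fwd
Round 3: pos3(id90) recv 45: drop; pos6(id77) recv 90: fwd; pos2(id24) recv 77: fwd
Round 4: pos0(id45) recv 90: fwd; pos3(id90) recv 77: drop
Round 5: pos1(id32) recv 90: fwd
Round 6: pos2(id24) recv 90: fwd
Round 7: pos3(id90) recv 90: ELECTED

Answer: 45,77,90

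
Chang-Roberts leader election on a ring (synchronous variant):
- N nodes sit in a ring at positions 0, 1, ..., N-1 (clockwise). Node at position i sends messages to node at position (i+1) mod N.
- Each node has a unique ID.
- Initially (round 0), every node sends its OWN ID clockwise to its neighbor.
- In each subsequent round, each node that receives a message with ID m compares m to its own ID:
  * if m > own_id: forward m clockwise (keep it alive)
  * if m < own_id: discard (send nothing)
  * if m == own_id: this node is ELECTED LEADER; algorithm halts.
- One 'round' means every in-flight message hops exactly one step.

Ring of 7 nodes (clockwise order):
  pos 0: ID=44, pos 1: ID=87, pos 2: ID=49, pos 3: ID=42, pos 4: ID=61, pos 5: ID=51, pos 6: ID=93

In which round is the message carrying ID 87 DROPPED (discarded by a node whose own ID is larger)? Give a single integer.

Round 1: pos1(id87) recv 44: drop; pos2(id49) recv 87: fwd; pos3(id42) recv 49: fwd; pos4(id61) recv 42: drop; pos5(id51) recv 61: fwd; pos6(id93) recv 51: drop; pos0(id44) recv 93: fwd
Round 2: pos3(id42) recv 87: fwd; pos4(id61) recv 49: drop; pos6(id93) recv 61: drop; pos1(id87) recv 93: fwd
Round 3: pos4(id61) recv 87: fwd; pos2(id49) recv 93: fwd
Round 4: pos5(id51) recv 87: fwd; pos3(id42) recv 93: fwd
Round 5: pos6(id93) recv 87: drop; pos4(id61) recv 93: fwd
Round 6: pos5(id51) recv 93: fwd
Round 7: pos6(id93) recv 93: ELECTED
Message ID 87 originates at pos 1; dropped at pos 6 in round 5

Answer: 5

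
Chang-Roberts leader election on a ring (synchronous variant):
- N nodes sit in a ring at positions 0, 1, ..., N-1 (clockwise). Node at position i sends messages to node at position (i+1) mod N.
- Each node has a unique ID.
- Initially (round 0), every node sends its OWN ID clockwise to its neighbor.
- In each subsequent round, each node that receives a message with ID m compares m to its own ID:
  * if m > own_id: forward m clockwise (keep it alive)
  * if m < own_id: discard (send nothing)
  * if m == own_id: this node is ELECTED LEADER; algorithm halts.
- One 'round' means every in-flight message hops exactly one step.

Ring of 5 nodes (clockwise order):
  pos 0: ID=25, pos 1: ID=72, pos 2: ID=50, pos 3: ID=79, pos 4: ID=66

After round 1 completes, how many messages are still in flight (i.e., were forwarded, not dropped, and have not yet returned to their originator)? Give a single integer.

Round 1: pos1(id72) recv 25: drop; pos2(id50) recv 72: fwd; pos3(id79) recv 50: drop; pos4(id66) recv 79: fwd; pos0(id25) recv 66: fwd
After round 1: 3 messages still in flight

Answer: 3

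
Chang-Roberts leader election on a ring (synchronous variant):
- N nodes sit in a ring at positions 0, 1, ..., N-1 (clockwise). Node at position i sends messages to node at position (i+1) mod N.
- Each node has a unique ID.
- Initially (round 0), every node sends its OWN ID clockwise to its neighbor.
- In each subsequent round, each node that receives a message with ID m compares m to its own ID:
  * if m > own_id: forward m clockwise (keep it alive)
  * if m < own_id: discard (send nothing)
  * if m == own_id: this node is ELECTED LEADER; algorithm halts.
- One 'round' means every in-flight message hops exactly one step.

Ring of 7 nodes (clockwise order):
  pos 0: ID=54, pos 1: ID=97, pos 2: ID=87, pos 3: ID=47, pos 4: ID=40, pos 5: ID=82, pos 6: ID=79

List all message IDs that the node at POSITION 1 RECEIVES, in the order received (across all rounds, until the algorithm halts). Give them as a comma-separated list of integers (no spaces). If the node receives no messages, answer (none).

Round 1: pos1(id97) recv 54: drop; pos2(id87) recv 97: fwd; pos3(id47) recv 87: fwd; pos4(id40) recv 47: fwd; pos5(id82) recv 40: drop; pos6(id79) recv 82: fwd; pos0(id54) recv 79: fwd
Round 2: pos3(id47) recv 97: fwd; pos4(id40) recv 87: fwd; pos5(id82) recv 47: drop; pos0(id54) recv 82: fwd; pos1(id97) recv 79: drop
Round 3: pos4(id40) recv 97: fwd; pos5(id82) recv 87: fwd; pos1(id97) recv 82: drop
Round 4: pos5(id82) recv 97: fwd; pos6(id79) recv 87: fwd
Round 5: pos6(id79) recv 97: fwd; pos0(id54) recv 87: fwd
Round 6: pos0(id54) recv 97: fwd; pos1(id97) recv 87: drop
Round 7: pos1(id97) recv 97: ELECTED

Answer: 54,79,82,87,97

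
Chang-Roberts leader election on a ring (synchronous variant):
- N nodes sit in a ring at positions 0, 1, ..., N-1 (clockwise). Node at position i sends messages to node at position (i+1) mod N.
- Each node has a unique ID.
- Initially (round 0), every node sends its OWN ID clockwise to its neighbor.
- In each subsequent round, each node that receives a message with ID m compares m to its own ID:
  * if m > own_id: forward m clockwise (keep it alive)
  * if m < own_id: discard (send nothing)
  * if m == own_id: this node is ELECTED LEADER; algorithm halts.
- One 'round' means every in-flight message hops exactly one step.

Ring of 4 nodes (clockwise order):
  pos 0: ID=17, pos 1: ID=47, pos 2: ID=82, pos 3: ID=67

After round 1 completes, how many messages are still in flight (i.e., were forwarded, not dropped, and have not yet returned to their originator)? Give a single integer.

Round 1: pos1(id47) recv 17: drop; pos2(id82) recv 47: drop; pos3(id67) recv 82: fwd; pos0(id17) recv 67: fwd
After round 1: 2 messages still in flight

Answer: 2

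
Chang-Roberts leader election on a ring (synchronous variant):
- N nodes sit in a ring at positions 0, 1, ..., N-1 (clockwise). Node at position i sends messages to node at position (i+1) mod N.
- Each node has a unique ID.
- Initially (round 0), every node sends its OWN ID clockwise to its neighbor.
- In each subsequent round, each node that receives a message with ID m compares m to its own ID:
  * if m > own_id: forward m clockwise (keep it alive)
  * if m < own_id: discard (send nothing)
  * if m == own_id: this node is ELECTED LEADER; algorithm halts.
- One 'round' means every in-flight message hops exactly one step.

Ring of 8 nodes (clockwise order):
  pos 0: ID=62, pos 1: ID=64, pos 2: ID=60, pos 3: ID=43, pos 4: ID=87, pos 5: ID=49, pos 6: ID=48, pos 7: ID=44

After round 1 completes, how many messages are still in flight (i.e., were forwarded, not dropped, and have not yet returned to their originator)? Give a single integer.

Round 1: pos1(id64) recv 62: drop; pos2(id60) recv 64: fwd; pos3(id43) recv 60: fwd; pos4(id87) recv 43: drop; pos5(id49) recv 87: fwd; pos6(id48) recv 49: fwd; pos7(id44) recv 48: fwd; pos0(id62) recv 44: drop
After round 1: 5 messages still in flight

Answer: 5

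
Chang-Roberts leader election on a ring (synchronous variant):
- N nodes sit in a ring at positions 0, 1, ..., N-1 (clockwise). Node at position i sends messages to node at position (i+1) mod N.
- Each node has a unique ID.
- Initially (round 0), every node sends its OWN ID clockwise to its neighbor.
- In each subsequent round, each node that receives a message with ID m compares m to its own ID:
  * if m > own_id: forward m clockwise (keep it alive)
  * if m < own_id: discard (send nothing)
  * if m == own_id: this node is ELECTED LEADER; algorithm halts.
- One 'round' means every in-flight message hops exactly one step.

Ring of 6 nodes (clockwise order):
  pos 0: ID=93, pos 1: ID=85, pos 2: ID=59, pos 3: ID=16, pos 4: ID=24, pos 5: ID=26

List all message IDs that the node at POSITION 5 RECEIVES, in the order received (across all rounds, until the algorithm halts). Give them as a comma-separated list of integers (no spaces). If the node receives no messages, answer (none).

Answer: 24,59,85,93

Derivation:
Round 1: pos1(id85) recv 93: fwd; pos2(id59) recv 85: fwd; pos3(id16) recv 59: fwd; pos4(id24) recv 16: drop; pos5(id26) recv 24: drop; pos0(id93) recv 26: drop
Round 2: pos2(id59) recv 93: fwd; pos3(id16) recv 85: fwd; pos4(id24) recv 59: fwd
Round 3: pos3(id16) recv 93: fwd; pos4(id24) recv 85: fwd; pos5(id26) recv 59: fwd
Round 4: pos4(id24) recv 93: fwd; pos5(id26) recv 85: fwd; pos0(id93) recv 59: drop
Round 5: pos5(id26) recv 93: fwd; pos0(id93) recv 85: drop
Round 6: pos0(id93) recv 93: ELECTED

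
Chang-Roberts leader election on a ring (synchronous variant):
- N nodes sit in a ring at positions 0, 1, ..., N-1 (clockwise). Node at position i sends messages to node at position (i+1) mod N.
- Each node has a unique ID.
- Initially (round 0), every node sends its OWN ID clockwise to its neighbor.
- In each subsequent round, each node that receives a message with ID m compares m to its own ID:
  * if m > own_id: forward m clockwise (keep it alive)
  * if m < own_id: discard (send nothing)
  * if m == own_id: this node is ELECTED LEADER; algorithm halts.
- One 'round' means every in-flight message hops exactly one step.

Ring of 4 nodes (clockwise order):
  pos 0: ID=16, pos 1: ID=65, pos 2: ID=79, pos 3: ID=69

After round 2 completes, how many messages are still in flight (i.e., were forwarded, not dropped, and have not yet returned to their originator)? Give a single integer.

Answer: 2

Derivation:
Round 1: pos1(id65) recv 16: drop; pos2(id79) recv 65: drop; pos3(id69) recv 79: fwd; pos0(id16) recv 69: fwd
Round 2: pos0(id16) recv 79: fwd; pos1(id65) recv 69: fwd
After round 2: 2 messages still in flight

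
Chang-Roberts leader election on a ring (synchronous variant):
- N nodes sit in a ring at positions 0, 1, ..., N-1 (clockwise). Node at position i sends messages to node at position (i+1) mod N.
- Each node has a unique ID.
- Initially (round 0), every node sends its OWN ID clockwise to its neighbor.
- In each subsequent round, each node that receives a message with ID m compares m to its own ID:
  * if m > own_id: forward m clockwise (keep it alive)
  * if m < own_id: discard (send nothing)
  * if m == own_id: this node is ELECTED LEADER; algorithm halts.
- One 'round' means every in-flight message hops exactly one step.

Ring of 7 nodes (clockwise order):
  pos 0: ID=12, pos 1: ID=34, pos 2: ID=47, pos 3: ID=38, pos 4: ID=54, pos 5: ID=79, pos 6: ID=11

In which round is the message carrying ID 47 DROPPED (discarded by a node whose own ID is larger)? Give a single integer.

Round 1: pos1(id34) recv 12: drop; pos2(id47) recv 34: drop; pos3(id38) recv 47: fwd; pos4(id54) recv 38: drop; pos5(id79) recv 54: drop; pos6(id11) recv 79: fwd; pos0(id12) recv 11: drop
Round 2: pos4(id54) recv 47: drop; pos0(id12) recv 79: fwd
Round 3: pos1(id34) recv 79: fwd
Round 4: pos2(id47) recv 79: fwd
Round 5: pos3(id38) recv 79: fwd
Round 6: pos4(id54) recv 79: fwd
Round 7: pos5(id79) recv 79: ELECTED
Message ID 47 originates at pos 2; dropped at pos 4 in round 2

Answer: 2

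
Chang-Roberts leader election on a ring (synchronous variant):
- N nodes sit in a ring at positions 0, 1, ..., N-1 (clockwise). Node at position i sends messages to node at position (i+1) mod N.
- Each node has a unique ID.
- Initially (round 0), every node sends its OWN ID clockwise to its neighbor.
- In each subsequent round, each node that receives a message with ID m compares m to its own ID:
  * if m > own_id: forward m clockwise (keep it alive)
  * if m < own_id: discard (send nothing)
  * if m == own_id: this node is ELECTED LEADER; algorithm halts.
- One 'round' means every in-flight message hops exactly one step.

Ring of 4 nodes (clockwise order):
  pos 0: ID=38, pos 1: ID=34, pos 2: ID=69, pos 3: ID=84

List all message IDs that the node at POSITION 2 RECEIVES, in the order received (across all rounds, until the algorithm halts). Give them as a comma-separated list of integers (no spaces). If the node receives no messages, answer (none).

Round 1: pos1(id34) recv 38: fwd; pos2(id69) recv 34: drop; pos3(id84) recv 69: drop; pos0(id38) recv 84: fwd
Round 2: pos2(id69) recv 38: drop; pos1(id34) recv 84: fwd
Round 3: pos2(id69) recv 84: fwd
Round 4: pos3(id84) recv 84: ELECTED

Answer: 34,38,84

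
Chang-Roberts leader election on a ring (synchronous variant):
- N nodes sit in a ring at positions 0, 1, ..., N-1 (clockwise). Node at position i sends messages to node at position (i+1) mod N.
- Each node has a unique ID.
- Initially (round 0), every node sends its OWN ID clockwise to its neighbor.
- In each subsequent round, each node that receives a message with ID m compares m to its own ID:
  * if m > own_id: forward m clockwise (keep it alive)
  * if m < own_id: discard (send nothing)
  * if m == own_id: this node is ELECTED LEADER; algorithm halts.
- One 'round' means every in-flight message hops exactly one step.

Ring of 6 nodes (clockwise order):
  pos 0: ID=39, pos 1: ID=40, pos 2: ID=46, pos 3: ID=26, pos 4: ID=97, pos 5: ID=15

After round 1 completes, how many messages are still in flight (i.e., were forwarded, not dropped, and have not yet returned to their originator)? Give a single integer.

Round 1: pos1(id40) recv 39: drop; pos2(id46) recv 40: drop; pos3(id26) recv 46: fwd; pos4(id97) recv 26: drop; pos5(id15) recv 97: fwd; pos0(id39) recv 15: drop
After round 1: 2 messages still in flight

Answer: 2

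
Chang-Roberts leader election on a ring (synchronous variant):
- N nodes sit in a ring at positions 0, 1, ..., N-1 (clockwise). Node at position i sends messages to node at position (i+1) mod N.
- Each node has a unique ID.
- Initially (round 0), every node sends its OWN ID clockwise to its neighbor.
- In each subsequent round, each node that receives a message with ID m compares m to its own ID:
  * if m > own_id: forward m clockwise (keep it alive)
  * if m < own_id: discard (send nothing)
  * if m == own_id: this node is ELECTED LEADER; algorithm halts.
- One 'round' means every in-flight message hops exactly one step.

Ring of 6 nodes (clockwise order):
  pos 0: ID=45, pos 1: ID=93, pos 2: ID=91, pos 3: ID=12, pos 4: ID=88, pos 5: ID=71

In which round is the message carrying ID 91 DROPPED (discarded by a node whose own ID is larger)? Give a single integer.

Answer: 5

Derivation:
Round 1: pos1(id93) recv 45: drop; pos2(id91) recv 93: fwd; pos3(id12) recv 91: fwd; pos4(id88) recv 12: drop; pos5(id71) recv 88: fwd; pos0(id45) recv 71: fwd
Round 2: pos3(id12) recv 93: fwd; pos4(id88) recv 91: fwd; pos0(id45) recv 88: fwd; pos1(id93) recv 71: drop
Round 3: pos4(id88) recv 93: fwd; pos5(id71) recv 91: fwd; pos1(id93) recv 88: drop
Round 4: pos5(id71) recv 93: fwd; pos0(id45) recv 91: fwd
Round 5: pos0(id45) recv 93: fwd; pos1(id93) recv 91: drop
Round 6: pos1(id93) recv 93: ELECTED
Message ID 91 originates at pos 2; dropped at pos 1 in round 5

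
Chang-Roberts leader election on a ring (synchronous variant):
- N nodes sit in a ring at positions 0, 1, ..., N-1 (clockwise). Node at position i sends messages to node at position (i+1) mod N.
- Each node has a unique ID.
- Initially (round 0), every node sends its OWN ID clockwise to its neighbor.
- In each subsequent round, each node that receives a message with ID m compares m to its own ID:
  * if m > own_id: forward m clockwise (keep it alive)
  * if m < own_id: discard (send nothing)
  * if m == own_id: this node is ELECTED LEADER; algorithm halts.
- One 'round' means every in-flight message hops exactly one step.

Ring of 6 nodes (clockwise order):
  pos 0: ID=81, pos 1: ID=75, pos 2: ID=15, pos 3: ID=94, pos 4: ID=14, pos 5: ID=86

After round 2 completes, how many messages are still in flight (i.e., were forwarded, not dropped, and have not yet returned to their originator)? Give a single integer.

Round 1: pos1(id75) recv 81: fwd; pos2(id15) recv 75: fwd; pos3(id94) recv 15: drop; pos4(id14) recv 94: fwd; pos5(id86) recv 14: drop; pos0(id81) recv 86: fwd
Round 2: pos2(id15) recv 81: fwd; pos3(id94) recv 75: drop; pos5(id86) recv 94: fwd; pos1(id75) recv 86: fwd
After round 2: 3 messages still in flight

Answer: 3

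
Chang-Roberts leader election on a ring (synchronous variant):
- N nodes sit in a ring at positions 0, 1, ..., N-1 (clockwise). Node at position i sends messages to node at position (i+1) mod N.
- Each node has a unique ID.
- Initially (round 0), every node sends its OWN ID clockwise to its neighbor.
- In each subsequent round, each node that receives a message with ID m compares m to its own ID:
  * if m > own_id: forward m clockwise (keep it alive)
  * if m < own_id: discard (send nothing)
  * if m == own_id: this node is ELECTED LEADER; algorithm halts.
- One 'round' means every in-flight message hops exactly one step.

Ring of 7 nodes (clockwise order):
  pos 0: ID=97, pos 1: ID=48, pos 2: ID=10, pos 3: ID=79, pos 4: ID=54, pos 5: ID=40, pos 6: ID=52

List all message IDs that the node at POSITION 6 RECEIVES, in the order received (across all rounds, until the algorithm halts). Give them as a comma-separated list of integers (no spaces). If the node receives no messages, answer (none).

Round 1: pos1(id48) recv 97: fwd; pos2(id10) recv 48: fwd; pos3(id79) recv 10: drop; pos4(id54) recv 79: fwd; pos5(id40) recv 54: fwd; pos6(id52) recv 40: drop; pos0(id97) recv 52: drop
Round 2: pos2(id10) recv 97: fwd; pos3(id79) recv 48: drop; pos5(id40) recv 79: fwd; pos6(id52) recv 54: fwd
Round 3: pos3(id79) recv 97: fwd; pos6(id52) recv 79: fwd; pos0(id97) recv 54: drop
Round 4: pos4(id54) recv 97: fwd; pos0(id97) recv 79: drop
Round 5: pos5(id40) recv 97: fwd
Round 6: pos6(id52) recv 97: fwd
Round 7: pos0(id97) recv 97: ELECTED

Answer: 40,54,79,97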